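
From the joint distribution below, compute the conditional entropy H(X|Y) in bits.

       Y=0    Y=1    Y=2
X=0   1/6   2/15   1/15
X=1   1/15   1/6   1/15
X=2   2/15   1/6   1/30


H(X|Y) = Σ_y p(y) H(X|Y=y)
  p(Y=0) = 11/30, H(X|Y=0) = 1.4949
  p(Y=1) = 7/15, H(X|Y=1) = 1.5774
  p(Y=2) = 1/6, H(X|Y=2) = 1.5219
H(X|Y) = 0.3667×1.4949 + 0.4667×1.5774 + 0.1667×1.5219 = 1.5379 bits


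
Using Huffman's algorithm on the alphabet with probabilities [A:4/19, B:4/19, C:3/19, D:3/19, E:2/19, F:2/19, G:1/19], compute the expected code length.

Huffman tree construction:
Combine smallest probabilities repeatedly
Resulting codes:
  A: 00 (length 2)
  B: 01 (length 2)
  C: 101 (length 3)
  D: 110 (length 3)
  E: 1111 (length 4)
  F: 100 (length 3)
  G: 1110 (length 4)
Average length = Σ p(s) × length(s) = 2.7368 bits


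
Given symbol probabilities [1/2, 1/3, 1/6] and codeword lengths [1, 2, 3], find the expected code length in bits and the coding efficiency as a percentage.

Average length L = Σ p_i × l_i = 1.6667 bits
Entropy H = 1.4591 bits
Efficiency η = H/L × 100% = 87.55%


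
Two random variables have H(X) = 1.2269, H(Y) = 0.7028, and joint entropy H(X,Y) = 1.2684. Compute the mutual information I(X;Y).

I(X;Y) = H(X) + H(Y) - H(X,Y)
I(X;Y) = 1.2269 + 0.7028 - 1.2684 = 0.6613 bits


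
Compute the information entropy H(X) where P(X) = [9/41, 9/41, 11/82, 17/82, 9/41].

H(X) = -Σ p(x) log₂ p(x)
  -9/41 × log₂(9/41) = 0.4802
  -9/41 × log₂(9/41) = 0.4802
  -11/82 × log₂(11/82) = 0.3888
  -17/82 × log₂(17/82) = 0.4706
  -9/41 × log₂(9/41) = 0.4802
H(X) = 2.3000 bits


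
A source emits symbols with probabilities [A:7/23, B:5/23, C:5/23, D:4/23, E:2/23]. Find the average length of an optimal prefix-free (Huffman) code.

Huffman tree construction:
Combine smallest probabilities repeatedly
Resulting codes:
  A: 11 (length 2)
  B: 00 (length 2)
  C: 01 (length 2)
  D: 101 (length 3)
  E: 100 (length 3)
Average length = Σ p(s) × length(s) = 2.2609 bits


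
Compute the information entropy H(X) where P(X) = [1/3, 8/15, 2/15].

H(X) = -Σ p(x) log₂ p(x)
  -1/3 × log₂(1/3) = 0.5283
  -8/15 × log₂(8/15) = 0.4837
  -2/15 × log₂(2/15) = 0.3876
H(X) = 1.3996 bits


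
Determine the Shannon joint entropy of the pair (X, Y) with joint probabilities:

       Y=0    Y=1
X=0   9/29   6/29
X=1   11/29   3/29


H(X,Y) = -Σ p(x,y) log₂ p(x,y)
  p(0,0)=9/29: -0.3103 × log₂(0.3103) = 0.5239
  p(0,1)=6/29: -0.2069 × log₂(0.2069) = 0.4703
  p(1,0)=11/29: -0.3793 × log₂(0.3793) = 0.5305
  p(1,1)=3/29: -0.1034 × log₂(0.1034) = 0.3386
H(X,Y) = 1.8632 bits


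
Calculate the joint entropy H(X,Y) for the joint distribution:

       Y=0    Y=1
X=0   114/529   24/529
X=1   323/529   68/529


H(X,Y) = -Σ p(x,y) log₂ p(x,y)
  p(0,0)=114/529: -0.2155 × log₂(0.2155) = 0.4772
  p(0,1)=24/529: -0.0454 × log₂(0.0454) = 0.2024
  p(1,0)=323/529: -0.6106 × log₂(0.6106) = 0.4346
  p(1,1)=68/529: -0.1285 × log₂(0.1285) = 0.3804
H(X,Y) = 1.4946 bits


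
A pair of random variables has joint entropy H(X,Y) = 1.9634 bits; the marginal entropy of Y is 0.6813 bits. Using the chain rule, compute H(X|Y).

Chain rule: H(X,Y) = H(X|Y) + H(Y)
H(X|Y) = H(X,Y) - H(Y) = 1.9634 - 0.6813 = 1.2821 bits


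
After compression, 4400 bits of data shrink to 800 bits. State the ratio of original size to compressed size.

Compression ratio = Original / Compressed
= 4400 / 800 = 5.50:1


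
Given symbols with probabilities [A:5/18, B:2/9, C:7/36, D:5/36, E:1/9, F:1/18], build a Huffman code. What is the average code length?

Huffman tree construction:
Combine smallest probabilities repeatedly
Resulting codes:
  A: 10 (length 2)
  B: 01 (length 2)
  C: 00 (length 2)
  D: 110 (length 3)
  E: 1111 (length 4)
  F: 1110 (length 4)
Average length = Σ p(s) × length(s) = 2.4722 bits


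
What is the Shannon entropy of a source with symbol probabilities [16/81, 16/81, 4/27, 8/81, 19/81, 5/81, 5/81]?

H(X) = -Σ p(x) log₂ p(x)
  -16/81 × log₂(16/81) = 0.4622
  -16/81 × log₂(16/81) = 0.4622
  -4/27 × log₂(4/27) = 0.4081
  -8/81 × log₂(8/81) = 0.3299
  -19/81 × log₂(19/81) = 0.4907
  -5/81 × log₂(5/81) = 0.2480
  -5/81 × log₂(5/81) = 0.2480
H(X) = 2.6491 bits


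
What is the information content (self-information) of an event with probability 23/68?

Information content I(x) = -log₂(p(x))
I = -log₂(23/68) = -log₂(0.3382)
I = 1.5639 bits


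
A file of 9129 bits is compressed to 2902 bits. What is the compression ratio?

Compression ratio = Original / Compressed
= 9129 / 2902 = 3.15:1


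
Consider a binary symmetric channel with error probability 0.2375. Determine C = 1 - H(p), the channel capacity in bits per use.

For BSC with error probability p:
C = 1 - H(p) where H(p) is binary entropy
H(0.2375) = -0.2375 × log₂(0.2375) - 0.7625 × log₂(0.7625)
H(p) = 0.7909
C = 1 - 0.7909 = 0.2091 bits/use


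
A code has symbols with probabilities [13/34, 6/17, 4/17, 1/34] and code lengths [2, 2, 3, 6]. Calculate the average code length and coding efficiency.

Average length L = Σ p_i × l_i = 2.3529 bits
Entropy H = 1.7014 bits
Efficiency η = H/L × 100% = 72.31%


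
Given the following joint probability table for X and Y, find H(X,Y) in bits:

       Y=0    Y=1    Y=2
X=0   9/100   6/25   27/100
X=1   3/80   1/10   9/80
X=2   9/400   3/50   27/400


H(X,Y) = -Σ p(x,y) log₂ p(x,y)
  p(0,0)=9/100: -0.0900 × log₂(0.0900) = 0.3127
  p(0,1)=6/25: -0.2400 × log₂(0.2400) = 0.4941
  p(0,2)=27/100: -0.2700 × log₂(0.2700) = 0.5100
  p(1,0)=3/80: -0.0375 × log₂(0.0375) = 0.1776
  p(1,1)=1/10: -0.1000 × log₂(0.1000) = 0.3322
  p(1,2)=9/80: -0.1125 × log₂(0.1125) = 0.3546
  p(2,0)=9/400: -0.0225 × log₂(0.0225) = 0.1232
  p(2,1)=3/50: -0.0600 × log₂(0.0600) = 0.2435
  p(2,2)=27/400: -0.0675 × log₂(0.0675) = 0.2625
H(X,Y) = 2.8104 bits


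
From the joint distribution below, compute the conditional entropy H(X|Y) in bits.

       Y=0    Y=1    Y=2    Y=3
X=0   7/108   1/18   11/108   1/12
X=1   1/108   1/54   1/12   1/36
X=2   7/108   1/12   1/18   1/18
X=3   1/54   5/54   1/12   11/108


H(X|Y) = Σ_y p(y) H(X|Y=y)
  p(Y=0) = 17/108, H(X|Y=0) = 1.6579
  p(Y=1) = 1/4, H(X|Y=1) = 1.8194
  p(Y=2) = 35/108, H(X|Y=2) = 1.9686
  p(Y=3) = 29/108, H(X|Y=3) = 1.8632
H(X|Y) = 0.1574×1.6579 + 0.2500×1.8194 + 0.3241×1.9686 + 0.2685×1.8632 = 1.8541 bits


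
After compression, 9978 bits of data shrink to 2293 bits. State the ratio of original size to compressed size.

Compression ratio = Original / Compressed
= 9978 / 2293 = 4.35:1


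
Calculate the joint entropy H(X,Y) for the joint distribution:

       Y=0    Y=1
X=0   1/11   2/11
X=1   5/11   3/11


H(X,Y) = -Σ p(x,y) log₂ p(x,y)
  p(0,0)=1/11: -0.0909 × log₂(0.0909) = 0.3145
  p(0,1)=2/11: -0.1818 × log₂(0.1818) = 0.4472
  p(1,0)=5/11: -0.4545 × log₂(0.4545) = 0.5170
  p(1,1)=3/11: -0.2727 × log₂(0.2727) = 0.5112
H(X,Y) = 1.7899 bits


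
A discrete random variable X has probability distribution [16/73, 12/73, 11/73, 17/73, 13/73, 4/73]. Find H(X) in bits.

H(X) = -Σ p(x) log₂ p(x)
  -16/73 × log₂(16/73) = 0.4800
  -12/73 × log₂(12/73) = 0.4282
  -11/73 × log₂(11/73) = 0.4114
  -17/73 × log₂(17/73) = 0.4896
  -13/73 × log₂(13/73) = 0.4433
  -4/73 × log₂(4/73) = 0.2296
H(X) = 2.4821 bits


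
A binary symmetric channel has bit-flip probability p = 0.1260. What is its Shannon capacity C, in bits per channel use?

For BSC with error probability p:
C = 1 - H(p) where H(p) is binary entropy
H(0.1260) = -0.1260 × log₂(0.1260) - 0.8740 × log₂(0.8740)
H(p) = 0.5464
C = 1 - 0.5464 = 0.4536 bits/use


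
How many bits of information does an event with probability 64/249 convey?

Information content I(x) = -log₂(p(x))
I = -log₂(64/249) = -log₂(0.2570)
I = 1.9600 bits


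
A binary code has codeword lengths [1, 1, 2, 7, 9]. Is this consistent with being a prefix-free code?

Kraft inequality: Σ 2^(-l_i) ≤ 1 for prefix-free code
Calculating: 2^(-1) + 2^(-1) + 2^(-2) + 2^(-7) + 2^(-9)
= 0.5 + 0.5 + 0.25 + 0.0078125 + 0.001953125
= 1.2598
Since 1.2598 > 1, prefix-free code does not exist


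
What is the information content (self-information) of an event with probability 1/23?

Information content I(x) = -log₂(p(x))
I = -log₂(1/23) = -log₂(0.0435)
I = 4.5236 bits


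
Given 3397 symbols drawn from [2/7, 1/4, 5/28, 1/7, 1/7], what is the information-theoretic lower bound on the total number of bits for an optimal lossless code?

Entropy H = 2.2623 bits/symbol
Minimum bits = H × n = 2.2623 × 3397
= 7685.08 bits


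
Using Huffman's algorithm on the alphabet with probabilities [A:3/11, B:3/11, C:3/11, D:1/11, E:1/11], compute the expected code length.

Huffman tree construction:
Combine smallest probabilities repeatedly
Resulting codes:
  A: 01 (length 2)
  B: 10 (length 2)
  C: 11 (length 2)
  D: 000 (length 3)
  E: 001 (length 3)
Average length = Σ p(s) × length(s) = 2.1818 bits


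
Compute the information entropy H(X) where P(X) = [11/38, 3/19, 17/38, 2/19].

H(X) = -Σ p(x) log₂ p(x)
  -11/38 × log₂(11/38) = 0.5177
  -3/19 × log₂(3/19) = 0.4205
  -17/38 × log₂(17/38) = 0.5192
  -2/19 × log₂(2/19) = 0.3419
H(X) = 1.7992 bits


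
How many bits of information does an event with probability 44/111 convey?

Information content I(x) = -log₂(p(x))
I = -log₂(44/111) = -log₂(0.3964)
I = 1.3350 bits


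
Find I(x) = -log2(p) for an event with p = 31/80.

Information content I(x) = -log₂(p(x))
I = -log₂(31/80) = -log₂(0.3875)
I = 1.3677 bits


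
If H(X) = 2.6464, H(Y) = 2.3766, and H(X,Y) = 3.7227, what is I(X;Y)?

I(X;Y) = H(X) + H(Y) - H(X,Y)
I(X;Y) = 2.6464 + 2.3766 - 3.7227 = 1.3003 bits


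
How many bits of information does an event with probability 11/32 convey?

Information content I(x) = -log₂(p(x))
I = -log₂(11/32) = -log₂(0.3438)
I = 1.5406 bits


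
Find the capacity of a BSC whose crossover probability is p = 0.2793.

For BSC with error probability p:
C = 1 - H(p) where H(p) is binary entropy
H(0.2793) = -0.2793 × log₂(0.2793) - 0.7207 × log₂(0.7207)
H(p) = 0.8545
C = 1 - 0.8545 = 0.1455 bits/use


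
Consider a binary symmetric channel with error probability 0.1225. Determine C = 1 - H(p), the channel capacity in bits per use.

For BSC with error probability p:
C = 1 - H(p) where H(p) is binary entropy
H(0.1225) = -0.1225 × log₂(0.1225) - 0.8775 × log₂(0.8775)
H(p) = 0.5365
C = 1 - 0.5365 = 0.4635 bits/use


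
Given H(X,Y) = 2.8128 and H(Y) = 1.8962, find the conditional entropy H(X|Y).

Chain rule: H(X,Y) = H(X|Y) + H(Y)
H(X|Y) = H(X,Y) - H(Y) = 2.8128 - 1.8962 = 0.9166 bits


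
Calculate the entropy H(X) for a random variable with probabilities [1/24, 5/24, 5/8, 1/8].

H(X) = -Σ p(x) log₂ p(x)
  -1/24 × log₂(1/24) = 0.1910
  -5/24 × log₂(5/24) = 0.4715
  -5/8 × log₂(5/8) = 0.4238
  -1/8 × log₂(1/8) = 0.3750
H(X) = 1.4613 bits


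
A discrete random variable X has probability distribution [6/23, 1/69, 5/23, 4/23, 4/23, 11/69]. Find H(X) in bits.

H(X) = -Σ p(x) log₂ p(x)
  -6/23 × log₂(6/23) = 0.5057
  -1/69 × log₂(1/69) = 0.0885
  -5/23 × log₂(5/23) = 0.4786
  -4/23 × log₂(4/23) = 0.4389
  -4/23 × log₂(4/23) = 0.4389
  -11/69 × log₂(11/69) = 0.4223
H(X) = 2.3729 bits


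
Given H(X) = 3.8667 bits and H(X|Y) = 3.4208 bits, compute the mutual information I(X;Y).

I(X;Y) = H(X) - H(X|Y)
I(X;Y) = 3.8667 - 3.4208 = 0.4459 bits


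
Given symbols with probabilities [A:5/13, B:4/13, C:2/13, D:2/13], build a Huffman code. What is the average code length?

Huffman tree construction:
Combine smallest probabilities repeatedly
Resulting codes:
  A: 0 (length 1)
  B: 10 (length 2)
  C: 110 (length 3)
  D: 111 (length 3)
Average length = Σ p(s) × length(s) = 1.9231 bits


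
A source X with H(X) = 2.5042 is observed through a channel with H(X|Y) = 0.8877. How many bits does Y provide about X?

I(X;Y) = H(X) - H(X|Y)
I(X;Y) = 2.5042 - 0.8877 = 1.6165 bits


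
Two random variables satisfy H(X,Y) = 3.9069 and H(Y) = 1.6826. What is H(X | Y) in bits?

Chain rule: H(X,Y) = H(X|Y) + H(Y)
H(X|Y) = H(X,Y) - H(Y) = 3.9069 - 1.6826 = 2.2243 bits


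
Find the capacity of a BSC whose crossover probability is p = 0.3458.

For BSC with error probability p:
C = 1 - H(p) where H(p) is binary entropy
H(0.3458) = -0.3458 × log₂(0.3458) - 0.6542 × log₂(0.6542)
H(p) = 0.9303
C = 1 - 0.9303 = 0.0697 bits/use


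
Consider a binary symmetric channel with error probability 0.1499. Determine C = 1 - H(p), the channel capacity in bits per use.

For BSC with error probability p:
C = 1 - H(p) where H(p) is binary entropy
H(0.1499) = -0.1499 × log₂(0.1499) - 0.8501 × log₂(0.8501)
H(p) = 0.6096
C = 1 - 0.6096 = 0.3904 bits/use


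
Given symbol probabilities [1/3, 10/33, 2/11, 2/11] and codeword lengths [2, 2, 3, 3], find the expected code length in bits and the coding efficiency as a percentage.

Average length L = Σ p_i × l_i = 2.3636 bits
Entropy H = 1.9446 bits
Efficiency η = H/L × 100% = 82.27%


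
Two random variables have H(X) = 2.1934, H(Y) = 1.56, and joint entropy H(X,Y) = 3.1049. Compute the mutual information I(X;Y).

I(X;Y) = H(X) + H(Y) - H(X,Y)
I(X;Y) = 2.1934 + 1.56 - 3.1049 = 0.6485 bits


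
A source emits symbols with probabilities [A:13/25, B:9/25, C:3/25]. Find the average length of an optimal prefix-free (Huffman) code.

Huffman tree construction:
Combine smallest probabilities repeatedly
Resulting codes:
  A: 1 (length 1)
  B: 01 (length 2)
  C: 00 (length 2)
Average length = Σ p(s) × length(s) = 1.4800 bits


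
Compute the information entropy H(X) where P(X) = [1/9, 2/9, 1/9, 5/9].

H(X) = -Σ p(x) log₂ p(x)
  -1/9 × log₂(1/9) = 0.3522
  -2/9 × log₂(2/9) = 0.4822
  -1/9 × log₂(1/9) = 0.3522
  -5/9 × log₂(5/9) = 0.4711
H(X) = 1.6577 bits


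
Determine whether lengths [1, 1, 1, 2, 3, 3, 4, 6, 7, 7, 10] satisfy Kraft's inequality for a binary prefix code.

Kraft inequality: Σ 2^(-l_i) ≤ 1 for prefix-free code
Calculating: 2^(-1) + 2^(-1) + 2^(-1) + 2^(-2) + 2^(-3) + 2^(-3) + 2^(-4) + 2^(-6) + 2^(-7) + 2^(-7) + 2^(-10)
= 0.5 + 0.5 + 0.5 + 0.25 + 0.125 + 0.125 + 0.0625 + 0.015625 + 0.0078125 + 0.0078125 + 0.0009765625
= 2.0947
Since 2.0947 > 1, prefix-free code does not exist


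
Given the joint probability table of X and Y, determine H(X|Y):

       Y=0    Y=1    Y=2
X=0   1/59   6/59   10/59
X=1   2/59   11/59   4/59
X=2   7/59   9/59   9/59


H(X|Y) = Σ_y p(y) H(X|Y=y)
  p(Y=0) = 10/59, H(X|Y=0) = 1.1568
  p(Y=1) = 26/59, H(X|Y=1) = 1.5430
  p(Y=2) = 23/59, H(X|Y=2) = 1.4910
H(X|Y) = 0.1695×1.1568 + 0.4407×1.5430 + 0.3898×1.4910 = 1.4573 bits


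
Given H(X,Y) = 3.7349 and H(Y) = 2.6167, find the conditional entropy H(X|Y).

Chain rule: H(X,Y) = H(X|Y) + H(Y)
H(X|Y) = H(X,Y) - H(Y) = 3.7349 - 2.6167 = 1.1182 bits


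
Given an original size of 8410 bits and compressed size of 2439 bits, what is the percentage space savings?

Space savings = (1 - Compressed/Original) × 100%
= (1 - 2439/8410) × 100%
= 71.00%


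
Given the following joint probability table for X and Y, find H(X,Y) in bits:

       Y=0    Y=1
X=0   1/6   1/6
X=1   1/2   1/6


H(X,Y) = -Σ p(x,y) log₂ p(x,y)
  p(0,0)=1/6: -0.1667 × log₂(0.1667) = 0.4308
  p(0,1)=1/6: -0.1667 × log₂(0.1667) = 0.4308
  p(1,0)=1/2: -0.5000 × log₂(0.5000) = 0.5000
  p(1,1)=1/6: -0.1667 × log₂(0.1667) = 0.4308
H(X,Y) = 1.7925 bits


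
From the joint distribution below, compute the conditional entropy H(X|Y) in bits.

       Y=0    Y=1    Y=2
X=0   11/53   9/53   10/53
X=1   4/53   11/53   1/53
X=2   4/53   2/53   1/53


H(X|Y) = Σ_y p(y) H(X|Y=y)
  p(Y=0) = 19/53, H(X|Y=0) = 1.4030
  p(Y=1) = 22/53, H(X|Y=1) = 1.3420
  p(Y=2) = 12/53, H(X|Y=2) = 0.8167
H(X|Y) = 0.3585×1.4030 + 0.4151×1.3420 + 0.2264×0.8167 = 1.2449 bits


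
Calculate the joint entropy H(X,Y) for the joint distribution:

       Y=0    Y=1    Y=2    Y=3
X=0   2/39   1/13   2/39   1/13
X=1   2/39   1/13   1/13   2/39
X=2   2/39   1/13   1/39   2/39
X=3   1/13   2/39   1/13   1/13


H(X,Y) = -Σ p(x,y) log₂ p(x,y)
  p(0,0)=2/39: -0.0513 × log₂(0.0513) = 0.2198
  p(0,1)=1/13: -0.0769 × log₂(0.0769) = 0.2846
  p(0,2)=2/39: -0.0513 × log₂(0.0513) = 0.2198
  p(0,3)=1/13: -0.0769 × log₂(0.0769) = 0.2846
  p(1,0)=2/39: -0.0513 × log₂(0.0513) = 0.2198
  p(1,1)=1/13: -0.0769 × log₂(0.0769) = 0.2846
  p(1,2)=1/13: -0.0769 × log₂(0.0769) = 0.2846
  p(1,3)=2/39: -0.0513 × log₂(0.0513) = 0.2198
  p(2,0)=2/39: -0.0513 × log₂(0.0513) = 0.2198
  p(2,1)=1/13: -0.0769 × log₂(0.0769) = 0.2846
  p(2,2)=1/39: -0.0256 × log₂(0.0256) = 0.1355
  p(2,3)=2/39: -0.0513 × log₂(0.0513) = 0.2198
  p(3,0)=1/13: -0.0769 × log₂(0.0769) = 0.2846
  p(3,1)=2/39: -0.0513 × log₂(0.0513) = 0.2198
  p(3,2)=1/13: -0.0769 × log₂(0.0769) = 0.2846
  p(3,3)=1/13: -0.0769 × log₂(0.0769) = 0.2846
H(X,Y) = 3.9511 bits


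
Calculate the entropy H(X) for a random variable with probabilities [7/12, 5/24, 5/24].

H(X) = -Σ p(x) log₂ p(x)
  -7/12 × log₂(7/12) = 0.4536
  -5/24 × log₂(5/24) = 0.4715
  -5/24 × log₂(5/24) = 0.4715
H(X) = 1.3965 bits


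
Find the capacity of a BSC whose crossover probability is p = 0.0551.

For BSC with error probability p:
C = 1 - H(p) where H(p) is binary entropy
H(0.0551) = -0.0551 × log₂(0.0551) - 0.9449 × log₂(0.9449)
H(p) = 0.3077
C = 1 - 0.3077 = 0.6923 bits/use


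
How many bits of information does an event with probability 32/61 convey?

Information content I(x) = -log₂(p(x))
I = -log₂(32/61) = -log₂(0.5246)
I = 0.9307 bits


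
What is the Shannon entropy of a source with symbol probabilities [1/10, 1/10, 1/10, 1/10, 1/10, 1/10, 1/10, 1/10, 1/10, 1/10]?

H(X) = -Σ p(x) log₂ p(x)
  -1/10 × log₂(1/10) = 0.3322
  -1/10 × log₂(1/10) = 0.3322
  -1/10 × log₂(1/10) = 0.3322
  -1/10 × log₂(1/10) = 0.3322
  -1/10 × log₂(1/10) = 0.3322
  -1/10 × log₂(1/10) = 0.3322
  -1/10 × log₂(1/10) = 0.3322
  -1/10 × log₂(1/10) = 0.3322
  -1/10 × log₂(1/10) = 0.3322
  -1/10 × log₂(1/10) = 0.3322
H(X) = 3.3219 bits


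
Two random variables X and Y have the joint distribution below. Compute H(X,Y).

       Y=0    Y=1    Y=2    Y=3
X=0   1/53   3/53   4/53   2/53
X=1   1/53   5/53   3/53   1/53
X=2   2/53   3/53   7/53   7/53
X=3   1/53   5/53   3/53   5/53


H(X,Y) = -Σ p(x,y) log₂ p(x,y)
  p(0,0)=1/53: -0.0189 × log₂(0.0189) = 0.1081
  p(0,1)=3/53: -0.0566 × log₂(0.0566) = 0.2345
  p(0,2)=4/53: -0.0755 × log₂(0.0755) = 0.2814
  p(0,3)=2/53: -0.0377 × log₂(0.0377) = 0.1784
  p(1,0)=1/53: -0.0189 × log₂(0.0189) = 0.1081
  p(1,1)=5/53: -0.0943 × log₂(0.0943) = 0.3213
  p(1,2)=3/53: -0.0566 × log₂(0.0566) = 0.2345
  p(1,3)=1/53: -0.0189 × log₂(0.0189) = 0.1081
  p(2,0)=2/53: -0.0377 × log₂(0.0377) = 0.1784
  p(2,1)=3/53: -0.0566 × log₂(0.0566) = 0.2345
  p(2,2)=7/53: -0.1321 × log₂(0.1321) = 0.3857
  p(2,3)=7/53: -0.1321 × log₂(0.1321) = 0.3857
  p(3,0)=1/53: -0.0189 × log₂(0.0189) = 0.1081
  p(3,1)=5/53: -0.0943 × log₂(0.0943) = 0.3213
  p(3,2)=3/53: -0.0566 × log₂(0.0566) = 0.2345
  p(3,3)=5/53: -0.0943 × log₂(0.0943) = 0.3213
H(X,Y) = 3.7439 bits


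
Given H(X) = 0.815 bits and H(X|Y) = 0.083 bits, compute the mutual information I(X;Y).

I(X;Y) = H(X) - H(X|Y)
I(X;Y) = 0.815 - 0.083 = 0.732 bits


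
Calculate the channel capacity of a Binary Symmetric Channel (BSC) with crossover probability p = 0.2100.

For BSC with error probability p:
C = 1 - H(p) where H(p) is binary entropy
H(0.2100) = -0.2100 × log₂(0.2100) - 0.7900 × log₂(0.7900)
H(p) = 0.7415
C = 1 - 0.7415 = 0.2585 bits/use


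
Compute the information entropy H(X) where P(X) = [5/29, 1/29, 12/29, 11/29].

H(X) = -Σ p(x) log₂ p(x)
  -5/29 × log₂(5/29) = 0.4373
  -1/29 × log₂(1/29) = 0.1675
  -12/29 × log₂(12/29) = 0.5268
  -11/29 × log₂(11/29) = 0.5305
H(X) = 1.6620 bits


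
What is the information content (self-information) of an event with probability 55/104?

Information content I(x) = -log₂(p(x))
I = -log₂(55/104) = -log₂(0.5288)
I = 0.9191 bits


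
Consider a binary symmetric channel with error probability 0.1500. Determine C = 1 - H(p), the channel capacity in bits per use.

For BSC with error probability p:
C = 1 - H(p) where H(p) is binary entropy
H(0.1500) = -0.1500 × log₂(0.1500) - 0.8500 × log₂(0.8500)
H(p) = 0.6098
C = 1 - 0.6098 = 0.3902 bits/use


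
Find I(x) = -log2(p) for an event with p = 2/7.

Information content I(x) = -log₂(p(x))
I = -log₂(2/7) = -log₂(0.2857)
I = 1.8074 bits


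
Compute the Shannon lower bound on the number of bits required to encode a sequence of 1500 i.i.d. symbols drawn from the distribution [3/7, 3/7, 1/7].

Entropy H = 1.4488 bits/symbol
Minimum bits = H × n = 1.4488 × 1500
= 2173.22 bits


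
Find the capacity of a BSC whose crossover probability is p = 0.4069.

For BSC with error probability p:
C = 1 - H(p) where H(p) is binary entropy
H(0.4069) = -0.4069 × log₂(0.4069) - 0.5931 × log₂(0.5931)
H(p) = 0.9748
C = 1 - 0.9748 = 0.0252 bits/use


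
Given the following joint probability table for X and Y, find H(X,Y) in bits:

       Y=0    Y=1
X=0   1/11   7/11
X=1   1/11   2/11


H(X,Y) = -Σ p(x,y) log₂ p(x,y)
  p(0,0)=1/11: -0.0909 × log₂(0.0909) = 0.3145
  p(0,1)=7/11: -0.6364 × log₂(0.6364) = 0.4150
  p(1,0)=1/11: -0.0909 × log₂(0.0909) = 0.3145
  p(1,1)=2/11: -0.1818 × log₂(0.1818) = 0.4472
H(X,Y) = 1.4911 bits


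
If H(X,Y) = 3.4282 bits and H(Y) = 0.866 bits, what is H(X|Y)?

Chain rule: H(X,Y) = H(X|Y) + H(Y)
H(X|Y) = H(X,Y) - H(Y) = 3.4282 - 0.866 = 2.5622 bits


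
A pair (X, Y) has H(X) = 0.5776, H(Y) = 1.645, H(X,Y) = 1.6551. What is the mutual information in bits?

I(X;Y) = H(X) + H(Y) - H(X,Y)
I(X;Y) = 0.5776 + 1.645 - 1.6551 = 0.5675 bits


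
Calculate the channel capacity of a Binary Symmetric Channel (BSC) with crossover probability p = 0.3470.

For BSC with error probability p:
C = 1 - H(p) where H(p) is binary entropy
H(0.3470) = -0.3470 × log₂(0.3470) - 0.6530 × log₂(0.6530)
H(p) = 0.9314
C = 1 - 0.9314 = 0.0686 bits/use


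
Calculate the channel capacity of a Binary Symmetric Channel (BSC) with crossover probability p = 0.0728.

For BSC with error probability p:
C = 1 - H(p) where H(p) is binary entropy
H(0.0728) = -0.0728 × log₂(0.0728) - 0.9272 × log₂(0.9272)
H(p) = 0.3763
C = 1 - 0.3763 = 0.6237 bits/use


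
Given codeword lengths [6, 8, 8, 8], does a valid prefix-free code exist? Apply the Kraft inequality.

Kraft inequality: Σ 2^(-l_i) ≤ 1 for prefix-free code
Calculating: 2^(-6) + 2^(-8) + 2^(-8) + 2^(-8)
= 0.015625 + 0.00390625 + 0.00390625 + 0.00390625
= 0.0273
Since 0.0273 ≤ 1, prefix-free code exists


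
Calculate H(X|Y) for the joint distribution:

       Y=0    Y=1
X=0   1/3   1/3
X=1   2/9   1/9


H(X|Y) = Σ_y p(y) H(X|Y=y)
  p(Y=0) = 5/9, H(X|Y=0) = 0.9710
  p(Y=1) = 4/9, H(X|Y=1) = 0.8113
H(X|Y) = 0.5556×0.9710 + 0.4444×0.8113 = 0.9000 bits


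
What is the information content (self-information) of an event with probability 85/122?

Information content I(x) = -log₂(p(x))
I = -log₂(85/122) = -log₂(0.6967)
I = 0.5213 bits


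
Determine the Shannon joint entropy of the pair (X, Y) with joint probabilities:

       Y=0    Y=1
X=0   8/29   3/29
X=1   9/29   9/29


H(X,Y) = -Σ p(x,y) log₂ p(x,y)
  p(0,0)=8/29: -0.2759 × log₂(0.2759) = 0.5125
  p(0,1)=3/29: -0.1034 × log₂(0.1034) = 0.3386
  p(1,0)=9/29: -0.3103 × log₂(0.3103) = 0.5239
  p(1,1)=9/29: -0.3103 × log₂(0.3103) = 0.5239
H(X,Y) = 1.8989 bits


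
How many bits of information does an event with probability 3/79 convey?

Information content I(x) = -log₂(p(x))
I = -log₂(3/79) = -log₂(0.0380)
I = 4.7188 bits


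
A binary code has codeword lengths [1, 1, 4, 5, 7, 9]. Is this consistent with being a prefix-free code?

Kraft inequality: Σ 2^(-l_i) ≤ 1 for prefix-free code
Calculating: 2^(-1) + 2^(-1) + 2^(-4) + 2^(-5) + 2^(-7) + 2^(-9)
= 0.5 + 0.5 + 0.0625 + 0.03125 + 0.0078125 + 0.001953125
= 1.1035
Since 1.1035 > 1, prefix-free code does not exist


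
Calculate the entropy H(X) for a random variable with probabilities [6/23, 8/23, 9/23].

H(X) = -Σ p(x) log₂ p(x)
  -6/23 × log₂(6/23) = 0.5057
  -8/23 × log₂(8/23) = 0.5299
  -9/23 × log₂(9/23) = 0.5297
H(X) = 1.5653 bits


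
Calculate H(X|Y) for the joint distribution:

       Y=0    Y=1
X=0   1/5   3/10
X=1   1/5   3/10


H(X|Y) = Σ_y p(y) H(X|Y=y)
  p(Y=0) = 2/5, H(X|Y=0) = 1.0000
  p(Y=1) = 3/5, H(X|Y=1) = 1.0000
H(X|Y) = 0.4000×1.0000 + 0.6000×1.0000 = 1.0000 bits


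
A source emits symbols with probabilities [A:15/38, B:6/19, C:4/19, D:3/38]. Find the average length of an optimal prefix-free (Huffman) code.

Huffman tree construction:
Combine smallest probabilities repeatedly
Resulting codes:
  A: 0 (length 1)
  B: 11 (length 2)
  C: 101 (length 3)
  D: 100 (length 3)
Average length = Σ p(s) × length(s) = 1.8947 bits


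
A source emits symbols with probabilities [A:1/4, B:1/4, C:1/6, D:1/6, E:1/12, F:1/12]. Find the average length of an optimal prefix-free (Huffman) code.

Huffman tree construction:
Combine smallest probabilities repeatedly
Resulting codes:
  A: 01 (length 2)
  B: 10 (length 2)
  C: 110 (length 3)
  D: 111 (length 3)
  E: 000 (length 3)
  F: 001 (length 3)
Average length = Σ p(s) × length(s) = 2.5000 bits


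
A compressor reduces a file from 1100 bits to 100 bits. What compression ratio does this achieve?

Compression ratio = Original / Compressed
= 1100 / 100 = 11.00:1


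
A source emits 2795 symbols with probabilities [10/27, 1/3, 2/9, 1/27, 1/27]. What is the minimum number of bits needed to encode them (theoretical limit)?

Entropy H = 1.8935 bits/symbol
Minimum bits = H × n = 1.8935 × 2795
= 5292.24 bits


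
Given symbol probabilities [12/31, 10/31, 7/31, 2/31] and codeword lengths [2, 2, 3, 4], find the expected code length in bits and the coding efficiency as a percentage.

Average length L = Σ p_i × l_i = 2.3548 bits
Entropy H = 1.7964 bits
Efficiency η = H/L × 100% = 76.29%


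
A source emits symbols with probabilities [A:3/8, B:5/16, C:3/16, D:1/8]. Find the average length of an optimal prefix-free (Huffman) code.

Huffman tree construction:
Combine smallest probabilities repeatedly
Resulting codes:
  A: 0 (length 1)
  B: 10 (length 2)
  C: 111 (length 3)
  D: 110 (length 3)
Average length = Σ p(s) × length(s) = 1.9375 bits


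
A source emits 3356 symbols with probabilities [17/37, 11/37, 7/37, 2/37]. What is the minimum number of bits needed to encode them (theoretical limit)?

Entropy H = 1.7178 bits/symbol
Minimum bits = H × n = 1.7178 × 3356
= 5764.85 bits


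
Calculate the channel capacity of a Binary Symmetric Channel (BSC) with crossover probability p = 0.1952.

For BSC with error probability p:
C = 1 - H(p) where H(p) is binary entropy
H(0.1952) = -0.1952 × log₂(0.1952) - 0.8048 × log₂(0.8048)
H(p) = 0.7122
C = 1 - 0.7122 = 0.2878 bits/use


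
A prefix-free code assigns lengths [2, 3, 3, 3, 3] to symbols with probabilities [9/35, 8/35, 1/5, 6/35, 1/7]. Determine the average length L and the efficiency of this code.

Average length L = Σ p_i × l_i = 2.7429 bits
Entropy H = 2.2921 bits
Efficiency η = H/L × 100% = 83.57%


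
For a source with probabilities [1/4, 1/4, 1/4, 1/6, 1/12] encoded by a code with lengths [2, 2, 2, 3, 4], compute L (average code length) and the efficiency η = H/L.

Average length L = Σ p_i × l_i = 2.3333 bits
Entropy H = 2.2296 bits
Efficiency η = H/L × 100% = 95.55%


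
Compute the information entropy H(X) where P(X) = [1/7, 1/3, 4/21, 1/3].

H(X) = -Σ p(x) log₂ p(x)
  -1/7 × log₂(1/7) = 0.4011
  -1/3 × log₂(1/3) = 0.5283
  -4/21 × log₂(4/21) = 0.4557
  -1/3 × log₂(1/3) = 0.5283
H(X) = 1.9134 bits


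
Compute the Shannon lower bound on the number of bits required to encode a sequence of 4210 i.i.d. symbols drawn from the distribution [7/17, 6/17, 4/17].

Entropy H = 1.5486 bits/symbol
Minimum bits = H × n = 1.5486 × 4210
= 6519.46 bits


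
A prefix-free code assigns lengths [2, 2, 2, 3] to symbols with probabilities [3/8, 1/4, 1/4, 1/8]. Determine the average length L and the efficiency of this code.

Average length L = Σ p_i × l_i = 2.1250 bits
Entropy H = 1.9056 bits
Efficiency η = H/L × 100% = 89.68%


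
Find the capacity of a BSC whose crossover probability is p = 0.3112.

For BSC with error probability p:
C = 1 - H(p) where H(p) is binary entropy
H(0.3112) = -0.3112 × log₂(0.3112) - 0.6888 × log₂(0.6888)
H(p) = 0.8946
C = 1 - 0.8946 = 0.1054 bits/use


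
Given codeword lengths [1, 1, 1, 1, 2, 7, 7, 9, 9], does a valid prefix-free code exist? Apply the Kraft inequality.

Kraft inequality: Σ 2^(-l_i) ≤ 1 for prefix-free code
Calculating: 2^(-1) + 2^(-1) + 2^(-1) + 2^(-1) + 2^(-2) + 2^(-7) + 2^(-7) + 2^(-9) + 2^(-9)
= 0.5 + 0.5 + 0.5 + 0.5 + 0.25 + 0.0078125 + 0.0078125 + 0.001953125 + 0.001953125
= 2.2695
Since 2.2695 > 1, prefix-free code does not exist


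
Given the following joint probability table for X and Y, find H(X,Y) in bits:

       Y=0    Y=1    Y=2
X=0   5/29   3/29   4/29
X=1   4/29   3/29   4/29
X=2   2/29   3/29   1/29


H(X,Y) = -Σ p(x,y) log₂ p(x,y)
  p(0,0)=5/29: -0.1724 × log₂(0.1724) = 0.4373
  p(0,1)=3/29: -0.1034 × log₂(0.1034) = 0.3386
  p(0,2)=4/29: -0.1379 × log₂(0.1379) = 0.3942
  p(1,0)=4/29: -0.1379 × log₂(0.1379) = 0.3942
  p(1,1)=3/29: -0.1034 × log₂(0.1034) = 0.3386
  p(1,2)=4/29: -0.1379 × log₂(0.1379) = 0.3942
  p(2,0)=2/29: -0.0690 × log₂(0.0690) = 0.2661
  p(2,1)=3/29: -0.1034 × log₂(0.1034) = 0.3386
  p(2,2)=1/29: -0.0345 × log₂(0.0345) = 0.1675
H(X,Y) = 3.0692 bits


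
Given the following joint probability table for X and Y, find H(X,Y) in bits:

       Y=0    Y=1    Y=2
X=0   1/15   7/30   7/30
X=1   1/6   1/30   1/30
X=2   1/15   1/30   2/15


H(X,Y) = -Σ p(x,y) log₂ p(x,y)
  p(0,0)=1/15: -0.0667 × log₂(0.0667) = 0.2605
  p(0,1)=7/30: -0.2333 × log₂(0.2333) = 0.4899
  p(0,2)=7/30: -0.2333 × log₂(0.2333) = 0.4899
  p(1,0)=1/6: -0.1667 × log₂(0.1667) = 0.4308
  p(1,1)=1/30: -0.0333 × log₂(0.0333) = 0.1636
  p(1,2)=1/30: -0.0333 × log₂(0.0333) = 0.1636
  p(2,0)=1/15: -0.0667 × log₂(0.0667) = 0.2605
  p(2,1)=1/30: -0.0333 × log₂(0.0333) = 0.1636
  p(2,2)=2/15: -0.1333 × log₂(0.1333) = 0.3876
H(X,Y) = 2.8098 bits


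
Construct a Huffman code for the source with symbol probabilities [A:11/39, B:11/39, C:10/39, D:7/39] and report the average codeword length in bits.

Huffman tree construction:
Combine smallest probabilities repeatedly
Resulting codes:
  A: 10 (length 2)
  B: 11 (length 2)
  C: 01 (length 2)
  D: 00 (length 2)
Average length = Σ p(s) × length(s) = 2.0000 bits


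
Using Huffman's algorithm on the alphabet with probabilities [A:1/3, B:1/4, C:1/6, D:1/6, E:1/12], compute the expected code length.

Huffman tree construction:
Combine smallest probabilities repeatedly
Resulting codes:
  A: 11 (length 2)
  B: 01 (length 2)
  C: 101 (length 3)
  D: 00 (length 2)
  E: 100 (length 3)
Average length = Σ p(s) × length(s) = 2.2500 bits


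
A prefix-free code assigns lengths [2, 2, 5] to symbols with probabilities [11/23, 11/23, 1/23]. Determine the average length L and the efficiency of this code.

Average length L = Σ p_i × l_i = 2.1304 bits
Entropy H = 1.2145 bits
Efficiency η = H/L × 100% = 57.01%


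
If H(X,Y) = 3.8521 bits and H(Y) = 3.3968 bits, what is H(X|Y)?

Chain rule: H(X,Y) = H(X|Y) + H(Y)
H(X|Y) = H(X,Y) - H(Y) = 3.8521 - 3.3968 = 0.4553 bits


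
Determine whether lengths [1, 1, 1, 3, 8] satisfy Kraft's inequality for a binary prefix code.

Kraft inequality: Σ 2^(-l_i) ≤ 1 for prefix-free code
Calculating: 2^(-1) + 2^(-1) + 2^(-1) + 2^(-3) + 2^(-8)
= 0.5 + 0.5 + 0.5 + 0.125 + 0.00390625
= 1.6289
Since 1.6289 > 1, prefix-free code does not exist


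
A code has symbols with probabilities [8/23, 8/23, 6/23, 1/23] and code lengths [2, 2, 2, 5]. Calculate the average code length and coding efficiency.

Average length L = Σ p_i × l_i = 2.1304 bits
Entropy H = 1.7623 bits
Efficiency η = H/L × 100% = 82.72%


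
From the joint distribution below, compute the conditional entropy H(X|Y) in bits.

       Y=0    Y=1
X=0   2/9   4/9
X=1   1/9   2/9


H(X|Y) = Σ_y p(y) H(X|Y=y)
  p(Y=0) = 1/3, H(X|Y=0) = 0.9183
  p(Y=1) = 2/3, H(X|Y=1) = 0.9183
H(X|Y) = 0.3333×0.9183 + 0.6667×0.9183 = 0.9183 bits


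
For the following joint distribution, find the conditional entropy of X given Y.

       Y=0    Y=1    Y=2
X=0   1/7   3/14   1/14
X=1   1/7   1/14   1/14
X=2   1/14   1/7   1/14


H(X|Y) = Σ_y p(y) H(X|Y=y)
  p(Y=0) = 5/14, H(X|Y=0) = 1.5219
  p(Y=1) = 3/7, H(X|Y=1) = 1.4591
  p(Y=2) = 3/14, H(X|Y=2) = 1.5850
H(X|Y) = 0.3571×1.5219 + 0.4286×1.4591 + 0.2143×1.5850 = 1.5085 bits


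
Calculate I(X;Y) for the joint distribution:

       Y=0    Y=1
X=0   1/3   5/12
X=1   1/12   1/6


H(X) = 0.8113, H(Y) = 0.9799, H(X,Y) = 1.7842
I(X;Y) = H(X) + H(Y) - H(X,Y) = 0.0070 bits


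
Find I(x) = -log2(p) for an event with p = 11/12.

Information content I(x) = -log₂(p(x))
I = -log₂(11/12) = -log₂(0.9167)
I = 0.1255 bits


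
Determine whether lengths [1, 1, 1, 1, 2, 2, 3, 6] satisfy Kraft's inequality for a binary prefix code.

Kraft inequality: Σ 2^(-l_i) ≤ 1 for prefix-free code
Calculating: 2^(-1) + 2^(-1) + 2^(-1) + 2^(-1) + 2^(-2) + 2^(-2) + 2^(-3) + 2^(-6)
= 0.5 + 0.5 + 0.5 + 0.5 + 0.25 + 0.25 + 0.125 + 0.015625
= 2.6406
Since 2.6406 > 1, prefix-free code does not exist


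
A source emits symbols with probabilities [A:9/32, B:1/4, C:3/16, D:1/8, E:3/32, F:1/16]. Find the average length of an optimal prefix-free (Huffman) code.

Huffman tree construction:
Combine smallest probabilities repeatedly
Resulting codes:
  A: 10 (length 2)
  B: 01 (length 2)
  C: 00 (length 2)
  D: 110 (length 3)
  E: 1111 (length 4)
  F: 1110 (length 4)
Average length = Σ p(s) × length(s) = 2.4375 bits


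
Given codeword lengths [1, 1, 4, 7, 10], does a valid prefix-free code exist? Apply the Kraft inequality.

Kraft inequality: Σ 2^(-l_i) ≤ 1 for prefix-free code
Calculating: 2^(-1) + 2^(-1) + 2^(-4) + 2^(-7) + 2^(-10)
= 0.5 + 0.5 + 0.0625 + 0.0078125 + 0.0009765625
= 1.0713
Since 1.0713 > 1, prefix-free code does not exist


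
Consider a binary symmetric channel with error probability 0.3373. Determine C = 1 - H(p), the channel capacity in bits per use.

For BSC with error probability p:
C = 1 - H(p) where H(p) is binary entropy
H(0.3373) = -0.3373 × log₂(0.3373) - 0.6627 × log₂(0.6627)
H(p) = 0.9222
C = 1 - 0.9222 = 0.0778 bits/use


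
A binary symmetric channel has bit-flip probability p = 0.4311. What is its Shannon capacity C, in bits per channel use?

For BSC with error probability p:
C = 1 - H(p) where H(p) is binary entropy
H(0.4311) = -0.4311 × log₂(0.4311) - 0.5689 × log₂(0.5689)
H(p) = 0.9863
C = 1 - 0.9863 = 0.0137 bits/use


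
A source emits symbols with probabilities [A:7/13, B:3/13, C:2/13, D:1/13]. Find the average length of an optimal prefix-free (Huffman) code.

Huffman tree construction:
Combine smallest probabilities repeatedly
Resulting codes:
  A: 1 (length 1)
  B: 00 (length 2)
  C: 011 (length 3)
  D: 010 (length 3)
Average length = Σ p(s) × length(s) = 1.6923 bits


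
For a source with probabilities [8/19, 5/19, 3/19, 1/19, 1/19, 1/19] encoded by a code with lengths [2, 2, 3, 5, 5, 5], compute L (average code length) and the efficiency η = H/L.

Average length L = Σ p_i × l_i = 2.6316 bits
Entropy H = 2.1235 bits
Efficiency η = H/L × 100% = 80.69%


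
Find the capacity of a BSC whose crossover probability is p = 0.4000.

For BSC with error probability p:
C = 1 - H(p) where H(p) is binary entropy
H(0.4000) = -0.4000 × log₂(0.4000) - 0.6000 × log₂(0.6000)
H(p) = 0.9710
C = 1 - 0.9710 = 0.0290 bits/use


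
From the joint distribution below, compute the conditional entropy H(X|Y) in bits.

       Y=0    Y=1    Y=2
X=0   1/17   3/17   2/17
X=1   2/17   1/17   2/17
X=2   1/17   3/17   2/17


H(X|Y) = Σ_y p(y) H(X|Y=y)
  p(Y=0) = 4/17, H(X|Y=0) = 1.5000
  p(Y=1) = 7/17, H(X|Y=1) = 1.4488
  p(Y=2) = 6/17, H(X|Y=2) = 1.5850
H(X|Y) = 0.2353×1.5000 + 0.4118×1.4488 + 0.3529×1.5850 = 1.5089 bits


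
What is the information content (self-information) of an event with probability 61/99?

Information content I(x) = -log₂(p(x))
I = -log₂(61/99) = -log₂(0.6162)
I = 0.6986 bits


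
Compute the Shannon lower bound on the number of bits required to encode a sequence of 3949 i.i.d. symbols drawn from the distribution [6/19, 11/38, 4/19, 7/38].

Entropy H = 1.9657 bits/symbol
Minimum bits = H × n = 1.9657 × 3949
= 7762.54 bits


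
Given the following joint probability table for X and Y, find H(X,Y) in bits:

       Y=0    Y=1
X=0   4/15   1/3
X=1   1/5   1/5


H(X,Y) = -Σ p(x,y) log₂ p(x,y)
  p(0,0)=4/15: -0.2667 × log₂(0.2667) = 0.5085
  p(0,1)=1/3: -0.3333 × log₂(0.3333) = 0.5283
  p(1,0)=1/5: -0.2000 × log₂(0.2000) = 0.4644
  p(1,1)=1/5: -0.2000 × log₂(0.2000) = 0.4644
H(X,Y) = 1.9656 bits


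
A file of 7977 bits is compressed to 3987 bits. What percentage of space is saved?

Space savings = (1 - Compressed/Original) × 100%
= (1 - 3987/7977) × 100%
= 50.02%


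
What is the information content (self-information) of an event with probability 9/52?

Information content I(x) = -log₂(p(x))
I = -log₂(9/52) = -log₂(0.1731)
I = 2.5305 bits


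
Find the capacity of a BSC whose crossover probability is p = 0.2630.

For BSC with error probability p:
C = 1 - H(p) where H(p) is binary entropy
H(0.2630) = -0.2630 × log₂(0.2630) - 0.7370 × log₂(0.7370)
H(p) = 0.8312
C = 1 - 0.8312 = 0.1688 bits/use


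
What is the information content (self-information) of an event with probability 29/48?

Information content I(x) = -log₂(p(x))
I = -log₂(29/48) = -log₂(0.6042)
I = 0.7270 bits


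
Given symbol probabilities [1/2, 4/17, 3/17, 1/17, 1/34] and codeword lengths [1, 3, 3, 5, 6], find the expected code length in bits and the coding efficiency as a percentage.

Average length L = Σ p_i × l_i = 2.2059 bits
Entropy H = 1.8229 bits
Efficiency η = H/L × 100% = 82.64%


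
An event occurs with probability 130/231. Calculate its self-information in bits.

Information content I(x) = -log₂(p(x))
I = -log₂(130/231) = -log₂(0.5628)
I = 0.8294 bits


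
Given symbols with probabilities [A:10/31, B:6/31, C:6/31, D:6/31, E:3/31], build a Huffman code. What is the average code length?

Huffman tree construction:
Combine smallest probabilities repeatedly
Resulting codes:
  A: 11 (length 2)
  B: 101 (length 3)
  C: 00 (length 2)
  D: 01 (length 2)
  E: 100 (length 3)
Average length = Σ p(s) × length(s) = 2.2903 bits


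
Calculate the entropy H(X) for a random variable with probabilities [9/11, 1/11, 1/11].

H(X) = -Σ p(x) log₂ p(x)
  -9/11 × log₂(9/11) = 0.2369
  -1/11 × log₂(1/11) = 0.3145
  -1/11 × log₂(1/11) = 0.3145
H(X) = 0.8659 bits


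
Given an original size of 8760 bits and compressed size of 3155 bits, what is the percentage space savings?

Space savings = (1 - Compressed/Original) × 100%
= (1 - 3155/8760) × 100%
= 63.98%


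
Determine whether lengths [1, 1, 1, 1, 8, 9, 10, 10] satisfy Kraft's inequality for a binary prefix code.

Kraft inequality: Σ 2^(-l_i) ≤ 1 for prefix-free code
Calculating: 2^(-1) + 2^(-1) + 2^(-1) + 2^(-1) + 2^(-8) + 2^(-9) + 2^(-10) + 2^(-10)
= 0.5 + 0.5 + 0.5 + 0.5 + 0.00390625 + 0.001953125 + 0.0009765625 + 0.0009765625
= 2.0078
Since 2.0078 > 1, prefix-free code does not exist
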